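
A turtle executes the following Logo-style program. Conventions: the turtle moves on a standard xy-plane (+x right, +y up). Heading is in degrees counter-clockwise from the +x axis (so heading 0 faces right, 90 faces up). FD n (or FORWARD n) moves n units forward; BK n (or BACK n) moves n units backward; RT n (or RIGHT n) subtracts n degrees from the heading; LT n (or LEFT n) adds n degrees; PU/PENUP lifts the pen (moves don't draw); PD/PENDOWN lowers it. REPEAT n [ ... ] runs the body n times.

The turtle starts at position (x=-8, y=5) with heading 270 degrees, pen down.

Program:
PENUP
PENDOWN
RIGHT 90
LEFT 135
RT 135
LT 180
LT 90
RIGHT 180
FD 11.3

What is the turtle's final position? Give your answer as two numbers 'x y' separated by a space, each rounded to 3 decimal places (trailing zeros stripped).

Answer: -8 -6.3

Derivation:
Executing turtle program step by step:
Start: pos=(-8,5), heading=270, pen down
PU: pen up
PD: pen down
RT 90: heading 270 -> 180
LT 135: heading 180 -> 315
RT 135: heading 315 -> 180
LT 180: heading 180 -> 0
LT 90: heading 0 -> 90
RT 180: heading 90 -> 270
FD 11.3: (-8,5) -> (-8,-6.3) [heading=270, draw]
Final: pos=(-8,-6.3), heading=270, 1 segment(s) drawn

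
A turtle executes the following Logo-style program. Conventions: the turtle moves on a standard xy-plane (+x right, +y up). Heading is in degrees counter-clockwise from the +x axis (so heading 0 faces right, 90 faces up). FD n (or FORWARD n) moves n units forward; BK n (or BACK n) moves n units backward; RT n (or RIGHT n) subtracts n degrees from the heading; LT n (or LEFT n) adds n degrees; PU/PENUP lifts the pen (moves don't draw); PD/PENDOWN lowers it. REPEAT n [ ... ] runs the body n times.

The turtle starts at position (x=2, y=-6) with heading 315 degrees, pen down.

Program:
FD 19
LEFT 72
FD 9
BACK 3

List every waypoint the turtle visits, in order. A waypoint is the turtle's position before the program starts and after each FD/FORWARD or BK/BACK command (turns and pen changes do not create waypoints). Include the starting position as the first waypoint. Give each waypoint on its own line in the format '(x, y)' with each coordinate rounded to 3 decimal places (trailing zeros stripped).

Answer: (2, -6)
(15.435, -19.435)
(23.454, -15.349)
(20.781, -16.711)

Derivation:
Executing turtle program step by step:
Start: pos=(2,-6), heading=315, pen down
FD 19: (2,-6) -> (15.435,-19.435) [heading=315, draw]
LT 72: heading 315 -> 27
FD 9: (15.435,-19.435) -> (23.454,-15.349) [heading=27, draw]
BK 3: (23.454,-15.349) -> (20.781,-16.711) [heading=27, draw]
Final: pos=(20.781,-16.711), heading=27, 3 segment(s) drawn
Waypoints (4 total):
(2, -6)
(15.435, -19.435)
(23.454, -15.349)
(20.781, -16.711)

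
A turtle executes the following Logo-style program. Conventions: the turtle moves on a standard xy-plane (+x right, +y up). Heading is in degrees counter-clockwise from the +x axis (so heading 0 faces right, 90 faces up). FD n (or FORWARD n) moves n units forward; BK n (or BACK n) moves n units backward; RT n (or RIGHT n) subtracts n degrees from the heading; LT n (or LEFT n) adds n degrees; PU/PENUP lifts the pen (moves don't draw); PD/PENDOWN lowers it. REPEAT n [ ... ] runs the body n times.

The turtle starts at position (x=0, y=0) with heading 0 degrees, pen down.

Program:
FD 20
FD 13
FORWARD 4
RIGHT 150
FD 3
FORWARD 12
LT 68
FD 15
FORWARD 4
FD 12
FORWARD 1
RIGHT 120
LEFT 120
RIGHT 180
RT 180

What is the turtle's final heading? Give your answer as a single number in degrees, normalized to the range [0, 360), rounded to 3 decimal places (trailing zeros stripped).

Answer: 278

Derivation:
Executing turtle program step by step:
Start: pos=(0,0), heading=0, pen down
FD 20: (0,0) -> (20,0) [heading=0, draw]
FD 13: (20,0) -> (33,0) [heading=0, draw]
FD 4: (33,0) -> (37,0) [heading=0, draw]
RT 150: heading 0 -> 210
FD 3: (37,0) -> (34.402,-1.5) [heading=210, draw]
FD 12: (34.402,-1.5) -> (24.01,-7.5) [heading=210, draw]
LT 68: heading 210 -> 278
FD 15: (24.01,-7.5) -> (26.097,-22.354) [heading=278, draw]
FD 4: (26.097,-22.354) -> (26.654,-26.315) [heading=278, draw]
FD 12: (26.654,-26.315) -> (28.324,-38.198) [heading=278, draw]
FD 1: (28.324,-38.198) -> (28.463,-39.189) [heading=278, draw]
RT 120: heading 278 -> 158
LT 120: heading 158 -> 278
RT 180: heading 278 -> 98
RT 180: heading 98 -> 278
Final: pos=(28.463,-39.189), heading=278, 9 segment(s) drawn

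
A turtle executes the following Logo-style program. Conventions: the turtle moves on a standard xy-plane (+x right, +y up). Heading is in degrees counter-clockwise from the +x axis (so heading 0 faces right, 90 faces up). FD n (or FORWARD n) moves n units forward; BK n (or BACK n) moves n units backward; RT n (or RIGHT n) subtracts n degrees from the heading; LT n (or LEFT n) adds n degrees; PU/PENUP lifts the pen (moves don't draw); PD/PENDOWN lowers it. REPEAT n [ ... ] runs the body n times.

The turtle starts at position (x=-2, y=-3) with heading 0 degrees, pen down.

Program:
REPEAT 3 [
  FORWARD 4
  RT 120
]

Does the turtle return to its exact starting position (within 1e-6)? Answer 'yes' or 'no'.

Executing turtle program step by step:
Start: pos=(-2,-3), heading=0, pen down
REPEAT 3 [
  -- iteration 1/3 --
  FD 4: (-2,-3) -> (2,-3) [heading=0, draw]
  RT 120: heading 0 -> 240
  -- iteration 2/3 --
  FD 4: (2,-3) -> (0,-6.464) [heading=240, draw]
  RT 120: heading 240 -> 120
  -- iteration 3/3 --
  FD 4: (0,-6.464) -> (-2,-3) [heading=120, draw]
  RT 120: heading 120 -> 0
]
Final: pos=(-2,-3), heading=0, 3 segment(s) drawn

Start position: (-2, -3)
Final position: (-2, -3)
Distance = 0; < 1e-6 -> CLOSED

Answer: yes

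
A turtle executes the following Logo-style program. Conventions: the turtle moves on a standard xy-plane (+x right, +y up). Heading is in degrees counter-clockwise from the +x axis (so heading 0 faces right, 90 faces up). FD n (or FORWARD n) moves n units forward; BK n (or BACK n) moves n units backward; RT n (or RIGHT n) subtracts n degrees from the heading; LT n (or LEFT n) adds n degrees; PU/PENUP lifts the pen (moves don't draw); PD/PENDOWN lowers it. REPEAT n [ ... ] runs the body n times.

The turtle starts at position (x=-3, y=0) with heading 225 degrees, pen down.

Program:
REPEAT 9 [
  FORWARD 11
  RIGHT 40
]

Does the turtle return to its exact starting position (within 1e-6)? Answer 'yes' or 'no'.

Answer: yes

Derivation:
Executing turtle program step by step:
Start: pos=(-3,0), heading=225, pen down
REPEAT 9 [
  -- iteration 1/9 --
  FD 11: (-3,0) -> (-10.778,-7.778) [heading=225, draw]
  RT 40: heading 225 -> 185
  -- iteration 2/9 --
  FD 11: (-10.778,-7.778) -> (-21.736,-8.737) [heading=185, draw]
  RT 40: heading 185 -> 145
  -- iteration 3/9 --
  FD 11: (-21.736,-8.737) -> (-30.747,-2.428) [heading=145, draw]
  RT 40: heading 145 -> 105
  -- iteration 4/9 --
  FD 11: (-30.747,-2.428) -> (-33.594,8.198) [heading=105, draw]
  RT 40: heading 105 -> 65
  -- iteration 5/9 --
  FD 11: (-33.594,8.198) -> (-28.945,18.167) [heading=65, draw]
  RT 40: heading 65 -> 25
  -- iteration 6/9 --
  FD 11: (-28.945,18.167) -> (-18.976,22.816) [heading=25, draw]
  RT 40: heading 25 -> 345
  -- iteration 7/9 --
  FD 11: (-18.976,22.816) -> (-8.351,19.969) [heading=345, draw]
  RT 40: heading 345 -> 305
  -- iteration 8/9 --
  FD 11: (-8.351,19.969) -> (-2.041,10.958) [heading=305, draw]
  RT 40: heading 305 -> 265
  -- iteration 9/9 --
  FD 11: (-2.041,10.958) -> (-3,0) [heading=265, draw]
  RT 40: heading 265 -> 225
]
Final: pos=(-3,0), heading=225, 9 segment(s) drawn

Start position: (-3, 0)
Final position: (-3, 0)
Distance = 0; < 1e-6 -> CLOSED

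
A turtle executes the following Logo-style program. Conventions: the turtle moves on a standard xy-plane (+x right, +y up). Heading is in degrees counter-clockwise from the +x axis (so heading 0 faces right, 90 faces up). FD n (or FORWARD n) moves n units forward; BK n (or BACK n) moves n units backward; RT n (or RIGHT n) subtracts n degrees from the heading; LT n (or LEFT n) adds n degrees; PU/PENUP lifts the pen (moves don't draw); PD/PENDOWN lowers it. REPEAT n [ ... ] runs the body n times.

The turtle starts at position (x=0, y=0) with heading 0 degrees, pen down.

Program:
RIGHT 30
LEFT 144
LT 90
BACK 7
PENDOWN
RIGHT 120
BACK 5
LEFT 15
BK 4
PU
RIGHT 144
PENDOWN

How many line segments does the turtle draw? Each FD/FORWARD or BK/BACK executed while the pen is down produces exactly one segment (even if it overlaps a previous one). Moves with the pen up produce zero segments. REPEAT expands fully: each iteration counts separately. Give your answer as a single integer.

Executing turtle program step by step:
Start: pos=(0,0), heading=0, pen down
RT 30: heading 0 -> 330
LT 144: heading 330 -> 114
LT 90: heading 114 -> 204
BK 7: (0,0) -> (6.395,2.847) [heading=204, draw]
PD: pen down
RT 120: heading 204 -> 84
BK 5: (6.395,2.847) -> (5.872,-2.125) [heading=84, draw]
LT 15: heading 84 -> 99
BK 4: (5.872,-2.125) -> (6.498,-6.076) [heading=99, draw]
PU: pen up
RT 144: heading 99 -> 315
PD: pen down
Final: pos=(6.498,-6.076), heading=315, 3 segment(s) drawn
Segments drawn: 3

Answer: 3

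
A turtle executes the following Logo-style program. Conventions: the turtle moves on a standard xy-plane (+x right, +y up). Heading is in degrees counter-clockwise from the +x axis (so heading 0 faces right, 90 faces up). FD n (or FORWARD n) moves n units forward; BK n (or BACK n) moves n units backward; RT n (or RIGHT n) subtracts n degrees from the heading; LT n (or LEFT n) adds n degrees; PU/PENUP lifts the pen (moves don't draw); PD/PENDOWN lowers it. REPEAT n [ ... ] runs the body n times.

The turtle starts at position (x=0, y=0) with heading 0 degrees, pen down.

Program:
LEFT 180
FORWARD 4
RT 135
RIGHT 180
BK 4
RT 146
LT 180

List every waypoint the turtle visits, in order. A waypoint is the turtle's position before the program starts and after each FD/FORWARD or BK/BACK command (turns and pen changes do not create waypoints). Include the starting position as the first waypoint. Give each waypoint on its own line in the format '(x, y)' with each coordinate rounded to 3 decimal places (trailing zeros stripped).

Answer: (0, 0)
(-4, 0)
(-1.172, 2.828)

Derivation:
Executing turtle program step by step:
Start: pos=(0,0), heading=0, pen down
LT 180: heading 0 -> 180
FD 4: (0,0) -> (-4,0) [heading=180, draw]
RT 135: heading 180 -> 45
RT 180: heading 45 -> 225
BK 4: (-4,0) -> (-1.172,2.828) [heading=225, draw]
RT 146: heading 225 -> 79
LT 180: heading 79 -> 259
Final: pos=(-1.172,2.828), heading=259, 2 segment(s) drawn
Waypoints (3 total):
(0, 0)
(-4, 0)
(-1.172, 2.828)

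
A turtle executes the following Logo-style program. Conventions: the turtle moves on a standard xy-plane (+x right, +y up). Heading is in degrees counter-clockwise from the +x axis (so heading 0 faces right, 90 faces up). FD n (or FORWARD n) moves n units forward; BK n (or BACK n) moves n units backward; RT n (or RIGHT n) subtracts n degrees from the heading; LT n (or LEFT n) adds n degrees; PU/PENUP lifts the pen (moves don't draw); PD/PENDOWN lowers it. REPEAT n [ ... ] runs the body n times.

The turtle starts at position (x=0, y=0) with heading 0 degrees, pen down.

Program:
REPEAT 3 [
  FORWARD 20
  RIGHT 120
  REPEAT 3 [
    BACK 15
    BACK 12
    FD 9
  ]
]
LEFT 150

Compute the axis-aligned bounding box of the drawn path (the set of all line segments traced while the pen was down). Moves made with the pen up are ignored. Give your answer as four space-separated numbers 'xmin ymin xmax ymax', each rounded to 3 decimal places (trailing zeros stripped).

Answer: -9 -25.115 68.5 54.56

Derivation:
Executing turtle program step by step:
Start: pos=(0,0), heading=0, pen down
REPEAT 3 [
  -- iteration 1/3 --
  FD 20: (0,0) -> (20,0) [heading=0, draw]
  RT 120: heading 0 -> 240
  REPEAT 3 [
    -- iteration 1/3 --
    BK 15: (20,0) -> (27.5,12.99) [heading=240, draw]
    BK 12: (27.5,12.99) -> (33.5,23.383) [heading=240, draw]
    FD 9: (33.5,23.383) -> (29,15.588) [heading=240, draw]
    -- iteration 2/3 --
    BK 15: (29,15.588) -> (36.5,28.579) [heading=240, draw]
    BK 12: (36.5,28.579) -> (42.5,38.971) [heading=240, draw]
    FD 9: (42.5,38.971) -> (38,31.177) [heading=240, draw]
    -- iteration 3/3 --
    BK 15: (38,31.177) -> (45.5,44.167) [heading=240, draw]
    BK 12: (45.5,44.167) -> (51.5,54.56) [heading=240, draw]
    FD 9: (51.5,54.56) -> (47,46.765) [heading=240, draw]
  ]
  -- iteration 2/3 --
  FD 20: (47,46.765) -> (37,29.445) [heading=240, draw]
  RT 120: heading 240 -> 120
  REPEAT 3 [
    -- iteration 1/3 --
    BK 15: (37,29.445) -> (44.5,16.454) [heading=120, draw]
    BK 12: (44.5,16.454) -> (50.5,6.062) [heading=120, draw]
    FD 9: (50.5,6.062) -> (46,13.856) [heading=120, draw]
    -- iteration 2/3 --
    BK 15: (46,13.856) -> (53.5,0.866) [heading=120, draw]
    BK 12: (53.5,0.866) -> (59.5,-9.526) [heading=120, draw]
    FD 9: (59.5,-9.526) -> (55,-1.732) [heading=120, draw]
    -- iteration 3/3 --
    BK 15: (55,-1.732) -> (62.5,-14.722) [heading=120, draw]
    BK 12: (62.5,-14.722) -> (68.5,-25.115) [heading=120, draw]
    FD 9: (68.5,-25.115) -> (64,-17.321) [heading=120, draw]
  ]
  -- iteration 3/3 --
  FD 20: (64,-17.321) -> (54,0) [heading=120, draw]
  RT 120: heading 120 -> 0
  REPEAT 3 [
    -- iteration 1/3 --
    BK 15: (54,0) -> (39,0) [heading=0, draw]
    BK 12: (39,0) -> (27,0) [heading=0, draw]
    FD 9: (27,0) -> (36,0) [heading=0, draw]
    -- iteration 2/3 --
    BK 15: (36,0) -> (21,0) [heading=0, draw]
    BK 12: (21,0) -> (9,0) [heading=0, draw]
    FD 9: (9,0) -> (18,0) [heading=0, draw]
    -- iteration 3/3 --
    BK 15: (18,0) -> (3,0) [heading=0, draw]
    BK 12: (3,0) -> (-9,0) [heading=0, draw]
    FD 9: (-9,0) -> (0,0) [heading=0, draw]
  ]
]
LT 150: heading 0 -> 150
Final: pos=(0,0), heading=150, 30 segment(s) drawn

Segment endpoints: x in {-9, 0, 0, 3, 9, 18, 20, 21, 27, 27.5, 29, 33.5, 36, 36.5, 37, 38, 39, 42.5, 44.5, 45.5, 46, 47, 50.5, 51.5, 53.5, 54, 55, 59.5, 62.5, 64, 68.5}, y in {-25.115, -17.321, -14.722, -9.526, -1.732, 0, 0, 0, 0, 0, 0, 0, 0, 0, 0, 0, 0.866, 6.062, 12.99, 13.856, 15.588, 16.454, 23.383, 28.579, 29.445, 31.177, 38.971, 44.167, 46.765, 54.56}
xmin=-9, ymin=-25.115, xmax=68.5, ymax=54.56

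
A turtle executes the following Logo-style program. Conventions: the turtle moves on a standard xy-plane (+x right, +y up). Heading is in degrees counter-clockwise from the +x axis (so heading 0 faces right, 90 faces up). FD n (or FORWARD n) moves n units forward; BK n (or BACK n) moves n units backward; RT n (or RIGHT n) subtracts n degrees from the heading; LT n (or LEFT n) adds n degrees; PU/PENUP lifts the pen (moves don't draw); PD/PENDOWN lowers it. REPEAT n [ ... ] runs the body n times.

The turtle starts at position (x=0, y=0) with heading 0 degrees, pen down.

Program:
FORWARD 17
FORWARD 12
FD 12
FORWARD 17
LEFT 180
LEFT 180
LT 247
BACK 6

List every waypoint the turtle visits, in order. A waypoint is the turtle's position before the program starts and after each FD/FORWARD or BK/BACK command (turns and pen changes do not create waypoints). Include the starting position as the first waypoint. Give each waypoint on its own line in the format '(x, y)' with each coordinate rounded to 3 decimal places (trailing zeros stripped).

Executing turtle program step by step:
Start: pos=(0,0), heading=0, pen down
FD 17: (0,0) -> (17,0) [heading=0, draw]
FD 12: (17,0) -> (29,0) [heading=0, draw]
FD 12: (29,0) -> (41,0) [heading=0, draw]
FD 17: (41,0) -> (58,0) [heading=0, draw]
LT 180: heading 0 -> 180
LT 180: heading 180 -> 0
LT 247: heading 0 -> 247
BK 6: (58,0) -> (60.344,5.523) [heading=247, draw]
Final: pos=(60.344,5.523), heading=247, 5 segment(s) drawn
Waypoints (6 total):
(0, 0)
(17, 0)
(29, 0)
(41, 0)
(58, 0)
(60.344, 5.523)

Answer: (0, 0)
(17, 0)
(29, 0)
(41, 0)
(58, 0)
(60.344, 5.523)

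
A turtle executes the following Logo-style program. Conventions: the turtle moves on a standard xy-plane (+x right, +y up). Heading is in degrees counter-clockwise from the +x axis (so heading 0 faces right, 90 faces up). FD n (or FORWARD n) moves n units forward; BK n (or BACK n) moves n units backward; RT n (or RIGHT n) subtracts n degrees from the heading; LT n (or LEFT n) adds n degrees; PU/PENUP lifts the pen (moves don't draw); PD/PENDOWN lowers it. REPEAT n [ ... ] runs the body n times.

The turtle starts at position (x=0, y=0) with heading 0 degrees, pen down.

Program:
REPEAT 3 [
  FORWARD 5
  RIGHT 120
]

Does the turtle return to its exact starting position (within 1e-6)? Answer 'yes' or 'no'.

Executing turtle program step by step:
Start: pos=(0,0), heading=0, pen down
REPEAT 3 [
  -- iteration 1/3 --
  FD 5: (0,0) -> (5,0) [heading=0, draw]
  RT 120: heading 0 -> 240
  -- iteration 2/3 --
  FD 5: (5,0) -> (2.5,-4.33) [heading=240, draw]
  RT 120: heading 240 -> 120
  -- iteration 3/3 --
  FD 5: (2.5,-4.33) -> (0,0) [heading=120, draw]
  RT 120: heading 120 -> 0
]
Final: pos=(0,0), heading=0, 3 segment(s) drawn

Start position: (0, 0)
Final position: (0, 0)
Distance = 0; < 1e-6 -> CLOSED

Answer: yes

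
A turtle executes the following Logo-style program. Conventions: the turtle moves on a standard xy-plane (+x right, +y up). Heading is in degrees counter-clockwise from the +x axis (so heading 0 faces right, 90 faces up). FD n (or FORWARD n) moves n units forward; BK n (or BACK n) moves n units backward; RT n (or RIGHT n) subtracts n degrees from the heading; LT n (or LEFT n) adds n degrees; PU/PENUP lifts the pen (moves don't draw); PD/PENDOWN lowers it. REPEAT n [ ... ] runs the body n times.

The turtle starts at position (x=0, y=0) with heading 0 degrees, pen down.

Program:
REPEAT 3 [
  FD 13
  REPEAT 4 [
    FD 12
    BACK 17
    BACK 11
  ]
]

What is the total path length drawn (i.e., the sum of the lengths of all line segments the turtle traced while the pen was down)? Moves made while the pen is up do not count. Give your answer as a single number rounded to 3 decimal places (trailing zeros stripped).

Answer: 519

Derivation:
Executing turtle program step by step:
Start: pos=(0,0), heading=0, pen down
REPEAT 3 [
  -- iteration 1/3 --
  FD 13: (0,0) -> (13,0) [heading=0, draw]
  REPEAT 4 [
    -- iteration 1/4 --
    FD 12: (13,0) -> (25,0) [heading=0, draw]
    BK 17: (25,0) -> (8,0) [heading=0, draw]
    BK 11: (8,0) -> (-3,0) [heading=0, draw]
    -- iteration 2/4 --
    FD 12: (-3,0) -> (9,0) [heading=0, draw]
    BK 17: (9,0) -> (-8,0) [heading=0, draw]
    BK 11: (-8,0) -> (-19,0) [heading=0, draw]
    -- iteration 3/4 --
    FD 12: (-19,0) -> (-7,0) [heading=0, draw]
    BK 17: (-7,0) -> (-24,0) [heading=0, draw]
    BK 11: (-24,0) -> (-35,0) [heading=0, draw]
    -- iteration 4/4 --
    FD 12: (-35,0) -> (-23,0) [heading=0, draw]
    BK 17: (-23,0) -> (-40,0) [heading=0, draw]
    BK 11: (-40,0) -> (-51,0) [heading=0, draw]
  ]
  -- iteration 2/3 --
  FD 13: (-51,0) -> (-38,0) [heading=0, draw]
  REPEAT 4 [
    -- iteration 1/4 --
    FD 12: (-38,0) -> (-26,0) [heading=0, draw]
    BK 17: (-26,0) -> (-43,0) [heading=0, draw]
    BK 11: (-43,0) -> (-54,0) [heading=0, draw]
    -- iteration 2/4 --
    FD 12: (-54,0) -> (-42,0) [heading=0, draw]
    BK 17: (-42,0) -> (-59,0) [heading=0, draw]
    BK 11: (-59,0) -> (-70,0) [heading=0, draw]
    -- iteration 3/4 --
    FD 12: (-70,0) -> (-58,0) [heading=0, draw]
    BK 17: (-58,0) -> (-75,0) [heading=0, draw]
    BK 11: (-75,0) -> (-86,0) [heading=0, draw]
    -- iteration 4/4 --
    FD 12: (-86,0) -> (-74,0) [heading=0, draw]
    BK 17: (-74,0) -> (-91,0) [heading=0, draw]
    BK 11: (-91,0) -> (-102,0) [heading=0, draw]
  ]
  -- iteration 3/3 --
  FD 13: (-102,0) -> (-89,0) [heading=0, draw]
  REPEAT 4 [
    -- iteration 1/4 --
    FD 12: (-89,0) -> (-77,0) [heading=0, draw]
    BK 17: (-77,0) -> (-94,0) [heading=0, draw]
    BK 11: (-94,0) -> (-105,0) [heading=0, draw]
    -- iteration 2/4 --
    FD 12: (-105,0) -> (-93,0) [heading=0, draw]
    BK 17: (-93,0) -> (-110,0) [heading=0, draw]
    BK 11: (-110,0) -> (-121,0) [heading=0, draw]
    -- iteration 3/4 --
    FD 12: (-121,0) -> (-109,0) [heading=0, draw]
    BK 17: (-109,0) -> (-126,0) [heading=0, draw]
    BK 11: (-126,0) -> (-137,0) [heading=0, draw]
    -- iteration 4/4 --
    FD 12: (-137,0) -> (-125,0) [heading=0, draw]
    BK 17: (-125,0) -> (-142,0) [heading=0, draw]
    BK 11: (-142,0) -> (-153,0) [heading=0, draw]
  ]
]
Final: pos=(-153,0), heading=0, 39 segment(s) drawn

Segment lengths:
  seg 1: (0,0) -> (13,0), length = 13
  seg 2: (13,0) -> (25,0), length = 12
  seg 3: (25,0) -> (8,0), length = 17
  seg 4: (8,0) -> (-3,0), length = 11
  seg 5: (-3,0) -> (9,0), length = 12
  seg 6: (9,0) -> (-8,0), length = 17
  seg 7: (-8,0) -> (-19,0), length = 11
  seg 8: (-19,0) -> (-7,0), length = 12
  seg 9: (-7,0) -> (-24,0), length = 17
  seg 10: (-24,0) -> (-35,0), length = 11
  seg 11: (-35,0) -> (-23,0), length = 12
  seg 12: (-23,0) -> (-40,0), length = 17
  seg 13: (-40,0) -> (-51,0), length = 11
  seg 14: (-51,0) -> (-38,0), length = 13
  seg 15: (-38,0) -> (-26,0), length = 12
  seg 16: (-26,0) -> (-43,0), length = 17
  seg 17: (-43,0) -> (-54,0), length = 11
  seg 18: (-54,0) -> (-42,0), length = 12
  seg 19: (-42,0) -> (-59,0), length = 17
  seg 20: (-59,0) -> (-70,0), length = 11
  seg 21: (-70,0) -> (-58,0), length = 12
  seg 22: (-58,0) -> (-75,0), length = 17
  seg 23: (-75,0) -> (-86,0), length = 11
  seg 24: (-86,0) -> (-74,0), length = 12
  seg 25: (-74,0) -> (-91,0), length = 17
  seg 26: (-91,0) -> (-102,0), length = 11
  seg 27: (-102,0) -> (-89,0), length = 13
  seg 28: (-89,0) -> (-77,0), length = 12
  seg 29: (-77,0) -> (-94,0), length = 17
  seg 30: (-94,0) -> (-105,0), length = 11
  seg 31: (-105,0) -> (-93,0), length = 12
  seg 32: (-93,0) -> (-110,0), length = 17
  seg 33: (-110,0) -> (-121,0), length = 11
  seg 34: (-121,0) -> (-109,0), length = 12
  seg 35: (-109,0) -> (-126,0), length = 17
  seg 36: (-126,0) -> (-137,0), length = 11
  seg 37: (-137,0) -> (-125,0), length = 12
  seg 38: (-125,0) -> (-142,0), length = 17
  seg 39: (-142,0) -> (-153,0), length = 11
Total = 519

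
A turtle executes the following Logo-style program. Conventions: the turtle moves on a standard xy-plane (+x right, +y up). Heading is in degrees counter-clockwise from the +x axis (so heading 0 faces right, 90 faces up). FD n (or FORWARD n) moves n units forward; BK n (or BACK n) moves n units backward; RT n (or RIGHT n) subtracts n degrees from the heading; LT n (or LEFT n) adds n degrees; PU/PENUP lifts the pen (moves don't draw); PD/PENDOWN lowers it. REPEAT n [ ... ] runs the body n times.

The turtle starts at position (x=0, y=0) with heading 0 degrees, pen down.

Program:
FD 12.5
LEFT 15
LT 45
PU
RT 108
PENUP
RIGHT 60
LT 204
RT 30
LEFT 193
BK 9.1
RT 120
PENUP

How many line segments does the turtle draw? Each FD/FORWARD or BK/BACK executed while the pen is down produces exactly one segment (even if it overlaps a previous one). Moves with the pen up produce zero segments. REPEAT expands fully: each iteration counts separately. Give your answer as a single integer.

Executing turtle program step by step:
Start: pos=(0,0), heading=0, pen down
FD 12.5: (0,0) -> (12.5,0) [heading=0, draw]
LT 15: heading 0 -> 15
LT 45: heading 15 -> 60
PU: pen up
RT 108: heading 60 -> 312
PU: pen up
RT 60: heading 312 -> 252
LT 204: heading 252 -> 96
RT 30: heading 96 -> 66
LT 193: heading 66 -> 259
BK 9.1: (12.5,0) -> (14.236,8.933) [heading=259, move]
RT 120: heading 259 -> 139
PU: pen up
Final: pos=(14.236,8.933), heading=139, 1 segment(s) drawn
Segments drawn: 1

Answer: 1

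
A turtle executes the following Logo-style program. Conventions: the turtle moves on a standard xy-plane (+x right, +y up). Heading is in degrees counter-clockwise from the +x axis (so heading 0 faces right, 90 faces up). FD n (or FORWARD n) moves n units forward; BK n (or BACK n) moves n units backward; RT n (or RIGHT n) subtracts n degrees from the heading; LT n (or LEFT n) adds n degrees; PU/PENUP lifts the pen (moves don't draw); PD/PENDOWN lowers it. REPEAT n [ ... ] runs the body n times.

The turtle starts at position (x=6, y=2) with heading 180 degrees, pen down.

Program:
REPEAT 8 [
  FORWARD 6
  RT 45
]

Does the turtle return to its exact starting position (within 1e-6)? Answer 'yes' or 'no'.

Executing turtle program step by step:
Start: pos=(6,2), heading=180, pen down
REPEAT 8 [
  -- iteration 1/8 --
  FD 6: (6,2) -> (0,2) [heading=180, draw]
  RT 45: heading 180 -> 135
  -- iteration 2/8 --
  FD 6: (0,2) -> (-4.243,6.243) [heading=135, draw]
  RT 45: heading 135 -> 90
  -- iteration 3/8 --
  FD 6: (-4.243,6.243) -> (-4.243,12.243) [heading=90, draw]
  RT 45: heading 90 -> 45
  -- iteration 4/8 --
  FD 6: (-4.243,12.243) -> (0,16.485) [heading=45, draw]
  RT 45: heading 45 -> 0
  -- iteration 5/8 --
  FD 6: (0,16.485) -> (6,16.485) [heading=0, draw]
  RT 45: heading 0 -> 315
  -- iteration 6/8 --
  FD 6: (6,16.485) -> (10.243,12.243) [heading=315, draw]
  RT 45: heading 315 -> 270
  -- iteration 7/8 --
  FD 6: (10.243,12.243) -> (10.243,6.243) [heading=270, draw]
  RT 45: heading 270 -> 225
  -- iteration 8/8 --
  FD 6: (10.243,6.243) -> (6,2) [heading=225, draw]
  RT 45: heading 225 -> 180
]
Final: pos=(6,2), heading=180, 8 segment(s) drawn

Start position: (6, 2)
Final position: (6, 2)
Distance = 0; < 1e-6 -> CLOSED

Answer: yes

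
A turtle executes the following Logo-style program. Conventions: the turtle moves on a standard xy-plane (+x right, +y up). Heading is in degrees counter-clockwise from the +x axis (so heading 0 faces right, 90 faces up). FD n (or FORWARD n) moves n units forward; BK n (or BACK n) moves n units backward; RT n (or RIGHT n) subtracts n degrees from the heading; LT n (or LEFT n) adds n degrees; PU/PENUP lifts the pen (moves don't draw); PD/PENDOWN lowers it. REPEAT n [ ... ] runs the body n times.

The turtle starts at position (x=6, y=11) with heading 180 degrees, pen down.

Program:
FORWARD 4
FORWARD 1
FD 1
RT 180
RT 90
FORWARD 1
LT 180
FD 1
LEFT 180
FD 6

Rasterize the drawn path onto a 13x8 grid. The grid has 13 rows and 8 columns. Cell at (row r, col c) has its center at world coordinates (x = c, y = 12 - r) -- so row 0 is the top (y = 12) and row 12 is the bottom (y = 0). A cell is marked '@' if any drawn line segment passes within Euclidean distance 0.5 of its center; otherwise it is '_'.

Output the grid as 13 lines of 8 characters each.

Answer: ________
@@@@@@@_
@_______
@_______
@_______
@_______
@_______
@_______
________
________
________
________
________

Derivation:
Segment 0: (6,11) -> (2,11)
Segment 1: (2,11) -> (1,11)
Segment 2: (1,11) -> (0,11)
Segment 3: (0,11) -> (0,10)
Segment 4: (0,10) -> (0,11)
Segment 5: (0,11) -> (-0,5)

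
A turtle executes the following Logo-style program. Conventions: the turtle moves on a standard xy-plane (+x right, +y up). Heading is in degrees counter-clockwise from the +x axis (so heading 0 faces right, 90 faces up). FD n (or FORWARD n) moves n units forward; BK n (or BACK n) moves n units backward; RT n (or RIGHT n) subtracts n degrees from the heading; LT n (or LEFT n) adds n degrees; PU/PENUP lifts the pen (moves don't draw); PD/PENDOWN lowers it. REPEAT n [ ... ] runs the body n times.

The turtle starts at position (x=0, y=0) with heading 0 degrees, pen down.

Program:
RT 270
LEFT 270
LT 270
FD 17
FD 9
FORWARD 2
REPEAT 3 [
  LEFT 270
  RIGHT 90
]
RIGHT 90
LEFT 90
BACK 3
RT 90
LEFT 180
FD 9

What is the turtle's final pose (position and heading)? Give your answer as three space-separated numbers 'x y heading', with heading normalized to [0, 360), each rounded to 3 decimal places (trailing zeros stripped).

Executing turtle program step by step:
Start: pos=(0,0), heading=0, pen down
RT 270: heading 0 -> 90
LT 270: heading 90 -> 0
LT 270: heading 0 -> 270
FD 17: (0,0) -> (0,-17) [heading=270, draw]
FD 9: (0,-17) -> (0,-26) [heading=270, draw]
FD 2: (0,-26) -> (0,-28) [heading=270, draw]
REPEAT 3 [
  -- iteration 1/3 --
  LT 270: heading 270 -> 180
  RT 90: heading 180 -> 90
  -- iteration 2/3 --
  LT 270: heading 90 -> 0
  RT 90: heading 0 -> 270
  -- iteration 3/3 --
  LT 270: heading 270 -> 180
  RT 90: heading 180 -> 90
]
RT 90: heading 90 -> 0
LT 90: heading 0 -> 90
BK 3: (0,-28) -> (0,-31) [heading=90, draw]
RT 90: heading 90 -> 0
LT 180: heading 0 -> 180
FD 9: (0,-31) -> (-9,-31) [heading=180, draw]
Final: pos=(-9,-31), heading=180, 5 segment(s) drawn

Answer: -9 -31 180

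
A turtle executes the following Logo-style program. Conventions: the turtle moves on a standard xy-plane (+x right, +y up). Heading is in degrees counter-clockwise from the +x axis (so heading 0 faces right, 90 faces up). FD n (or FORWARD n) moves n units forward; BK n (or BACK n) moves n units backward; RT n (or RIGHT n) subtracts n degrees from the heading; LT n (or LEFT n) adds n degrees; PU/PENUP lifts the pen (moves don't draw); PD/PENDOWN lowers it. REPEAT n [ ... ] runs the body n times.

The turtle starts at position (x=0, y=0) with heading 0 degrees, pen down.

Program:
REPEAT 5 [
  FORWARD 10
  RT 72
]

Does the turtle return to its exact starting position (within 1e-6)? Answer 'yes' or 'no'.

Executing turtle program step by step:
Start: pos=(0,0), heading=0, pen down
REPEAT 5 [
  -- iteration 1/5 --
  FD 10: (0,0) -> (10,0) [heading=0, draw]
  RT 72: heading 0 -> 288
  -- iteration 2/5 --
  FD 10: (10,0) -> (13.09,-9.511) [heading=288, draw]
  RT 72: heading 288 -> 216
  -- iteration 3/5 --
  FD 10: (13.09,-9.511) -> (5,-15.388) [heading=216, draw]
  RT 72: heading 216 -> 144
  -- iteration 4/5 --
  FD 10: (5,-15.388) -> (-3.09,-9.511) [heading=144, draw]
  RT 72: heading 144 -> 72
  -- iteration 5/5 --
  FD 10: (-3.09,-9.511) -> (0,0) [heading=72, draw]
  RT 72: heading 72 -> 0
]
Final: pos=(0,0), heading=0, 5 segment(s) drawn

Start position: (0, 0)
Final position: (0, 0)
Distance = 0; < 1e-6 -> CLOSED

Answer: yes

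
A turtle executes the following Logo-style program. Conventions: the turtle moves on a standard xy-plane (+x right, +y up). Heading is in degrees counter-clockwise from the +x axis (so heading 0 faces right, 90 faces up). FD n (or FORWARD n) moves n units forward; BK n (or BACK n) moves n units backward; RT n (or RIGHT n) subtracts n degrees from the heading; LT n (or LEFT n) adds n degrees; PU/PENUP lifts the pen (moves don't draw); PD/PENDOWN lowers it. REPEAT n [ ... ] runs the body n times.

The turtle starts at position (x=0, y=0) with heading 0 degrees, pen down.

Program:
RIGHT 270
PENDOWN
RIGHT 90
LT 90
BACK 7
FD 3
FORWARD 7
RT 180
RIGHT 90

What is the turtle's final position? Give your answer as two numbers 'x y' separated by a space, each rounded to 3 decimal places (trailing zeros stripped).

Executing turtle program step by step:
Start: pos=(0,0), heading=0, pen down
RT 270: heading 0 -> 90
PD: pen down
RT 90: heading 90 -> 0
LT 90: heading 0 -> 90
BK 7: (0,0) -> (0,-7) [heading=90, draw]
FD 3: (0,-7) -> (0,-4) [heading=90, draw]
FD 7: (0,-4) -> (0,3) [heading=90, draw]
RT 180: heading 90 -> 270
RT 90: heading 270 -> 180
Final: pos=(0,3), heading=180, 3 segment(s) drawn

Answer: 0 3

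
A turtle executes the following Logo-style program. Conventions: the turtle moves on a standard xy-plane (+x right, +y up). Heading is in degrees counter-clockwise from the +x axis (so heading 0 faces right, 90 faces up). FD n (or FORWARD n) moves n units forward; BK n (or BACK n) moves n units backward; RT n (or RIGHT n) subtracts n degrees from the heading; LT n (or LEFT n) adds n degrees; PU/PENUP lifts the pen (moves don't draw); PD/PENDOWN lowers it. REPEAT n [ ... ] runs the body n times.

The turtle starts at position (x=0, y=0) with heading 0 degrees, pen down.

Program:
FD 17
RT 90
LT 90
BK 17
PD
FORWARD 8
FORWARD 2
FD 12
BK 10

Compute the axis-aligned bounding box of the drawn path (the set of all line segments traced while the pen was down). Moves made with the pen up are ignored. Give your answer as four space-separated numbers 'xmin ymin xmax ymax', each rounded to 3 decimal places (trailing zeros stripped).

Answer: 0 0 22 0

Derivation:
Executing turtle program step by step:
Start: pos=(0,0), heading=0, pen down
FD 17: (0,0) -> (17,0) [heading=0, draw]
RT 90: heading 0 -> 270
LT 90: heading 270 -> 0
BK 17: (17,0) -> (0,0) [heading=0, draw]
PD: pen down
FD 8: (0,0) -> (8,0) [heading=0, draw]
FD 2: (8,0) -> (10,0) [heading=0, draw]
FD 12: (10,0) -> (22,0) [heading=0, draw]
BK 10: (22,0) -> (12,0) [heading=0, draw]
Final: pos=(12,0), heading=0, 6 segment(s) drawn

Segment endpoints: x in {0, 8, 10, 12, 17, 22}, y in {0}
xmin=0, ymin=0, xmax=22, ymax=0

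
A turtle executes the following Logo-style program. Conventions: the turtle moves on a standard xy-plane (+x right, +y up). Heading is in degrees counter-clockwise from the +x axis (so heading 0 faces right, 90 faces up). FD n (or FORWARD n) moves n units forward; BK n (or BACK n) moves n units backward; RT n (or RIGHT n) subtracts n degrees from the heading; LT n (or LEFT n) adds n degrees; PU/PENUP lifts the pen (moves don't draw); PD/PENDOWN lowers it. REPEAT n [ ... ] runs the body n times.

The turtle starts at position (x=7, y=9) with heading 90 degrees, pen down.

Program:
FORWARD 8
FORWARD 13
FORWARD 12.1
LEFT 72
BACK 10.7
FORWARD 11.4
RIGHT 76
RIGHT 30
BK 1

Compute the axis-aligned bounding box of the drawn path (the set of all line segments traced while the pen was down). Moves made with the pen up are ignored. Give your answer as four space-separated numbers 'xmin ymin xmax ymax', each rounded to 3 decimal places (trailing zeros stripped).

Answer: 5.775 9 17.176 42.316

Derivation:
Executing turtle program step by step:
Start: pos=(7,9), heading=90, pen down
FD 8: (7,9) -> (7,17) [heading=90, draw]
FD 13: (7,17) -> (7,30) [heading=90, draw]
FD 12.1: (7,30) -> (7,42.1) [heading=90, draw]
LT 72: heading 90 -> 162
BK 10.7: (7,42.1) -> (17.176,38.794) [heading=162, draw]
FD 11.4: (17.176,38.794) -> (6.334,42.316) [heading=162, draw]
RT 76: heading 162 -> 86
RT 30: heading 86 -> 56
BK 1: (6.334,42.316) -> (5.775,41.487) [heading=56, draw]
Final: pos=(5.775,41.487), heading=56, 6 segment(s) drawn

Segment endpoints: x in {5.775, 6.334, 7, 7, 7, 7, 17.176}, y in {9, 17, 30, 38.794, 41.487, 42.1, 42.316}
xmin=5.775, ymin=9, xmax=17.176, ymax=42.316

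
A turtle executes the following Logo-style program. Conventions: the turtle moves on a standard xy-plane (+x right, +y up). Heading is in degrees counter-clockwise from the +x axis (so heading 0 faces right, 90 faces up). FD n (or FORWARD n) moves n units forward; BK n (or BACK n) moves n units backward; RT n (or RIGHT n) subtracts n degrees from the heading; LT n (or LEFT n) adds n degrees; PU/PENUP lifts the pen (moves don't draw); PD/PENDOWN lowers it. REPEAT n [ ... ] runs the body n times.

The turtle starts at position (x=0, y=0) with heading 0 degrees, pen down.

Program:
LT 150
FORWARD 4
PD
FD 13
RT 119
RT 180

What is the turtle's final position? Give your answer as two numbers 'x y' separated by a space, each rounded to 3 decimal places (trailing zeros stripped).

Executing turtle program step by step:
Start: pos=(0,0), heading=0, pen down
LT 150: heading 0 -> 150
FD 4: (0,0) -> (-3.464,2) [heading=150, draw]
PD: pen down
FD 13: (-3.464,2) -> (-14.722,8.5) [heading=150, draw]
RT 119: heading 150 -> 31
RT 180: heading 31 -> 211
Final: pos=(-14.722,8.5), heading=211, 2 segment(s) drawn

Answer: -14.722 8.5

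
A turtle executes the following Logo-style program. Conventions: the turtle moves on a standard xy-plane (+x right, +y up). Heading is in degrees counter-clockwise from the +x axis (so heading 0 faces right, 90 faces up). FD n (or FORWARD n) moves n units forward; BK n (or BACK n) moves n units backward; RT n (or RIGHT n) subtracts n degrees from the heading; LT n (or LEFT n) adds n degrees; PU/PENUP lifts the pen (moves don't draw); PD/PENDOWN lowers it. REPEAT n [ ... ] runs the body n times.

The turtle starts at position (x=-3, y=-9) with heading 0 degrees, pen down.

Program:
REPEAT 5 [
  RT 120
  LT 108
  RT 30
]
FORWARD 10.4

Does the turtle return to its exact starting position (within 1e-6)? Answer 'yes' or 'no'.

Executing turtle program step by step:
Start: pos=(-3,-9), heading=0, pen down
REPEAT 5 [
  -- iteration 1/5 --
  RT 120: heading 0 -> 240
  LT 108: heading 240 -> 348
  RT 30: heading 348 -> 318
  -- iteration 2/5 --
  RT 120: heading 318 -> 198
  LT 108: heading 198 -> 306
  RT 30: heading 306 -> 276
  -- iteration 3/5 --
  RT 120: heading 276 -> 156
  LT 108: heading 156 -> 264
  RT 30: heading 264 -> 234
  -- iteration 4/5 --
  RT 120: heading 234 -> 114
  LT 108: heading 114 -> 222
  RT 30: heading 222 -> 192
  -- iteration 5/5 --
  RT 120: heading 192 -> 72
  LT 108: heading 72 -> 180
  RT 30: heading 180 -> 150
]
FD 10.4: (-3,-9) -> (-12.007,-3.8) [heading=150, draw]
Final: pos=(-12.007,-3.8), heading=150, 1 segment(s) drawn

Start position: (-3, -9)
Final position: (-12.007, -3.8)
Distance = 10.4; >= 1e-6 -> NOT closed

Answer: no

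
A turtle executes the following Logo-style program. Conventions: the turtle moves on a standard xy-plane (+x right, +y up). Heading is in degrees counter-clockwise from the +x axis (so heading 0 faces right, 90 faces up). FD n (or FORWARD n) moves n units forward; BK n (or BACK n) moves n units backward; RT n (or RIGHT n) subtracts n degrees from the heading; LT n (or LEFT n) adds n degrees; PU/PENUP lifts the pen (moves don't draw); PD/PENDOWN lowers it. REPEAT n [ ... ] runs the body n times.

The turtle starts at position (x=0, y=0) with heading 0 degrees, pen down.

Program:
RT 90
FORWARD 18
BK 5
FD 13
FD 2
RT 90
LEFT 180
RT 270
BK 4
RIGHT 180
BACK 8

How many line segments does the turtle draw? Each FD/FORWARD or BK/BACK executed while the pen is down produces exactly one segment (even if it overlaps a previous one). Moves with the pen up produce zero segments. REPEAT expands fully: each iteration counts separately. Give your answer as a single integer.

Answer: 6

Derivation:
Executing turtle program step by step:
Start: pos=(0,0), heading=0, pen down
RT 90: heading 0 -> 270
FD 18: (0,0) -> (0,-18) [heading=270, draw]
BK 5: (0,-18) -> (0,-13) [heading=270, draw]
FD 13: (0,-13) -> (0,-26) [heading=270, draw]
FD 2: (0,-26) -> (0,-28) [heading=270, draw]
RT 90: heading 270 -> 180
LT 180: heading 180 -> 0
RT 270: heading 0 -> 90
BK 4: (0,-28) -> (0,-32) [heading=90, draw]
RT 180: heading 90 -> 270
BK 8: (0,-32) -> (0,-24) [heading=270, draw]
Final: pos=(0,-24), heading=270, 6 segment(s) drawn
Segments drawn: 6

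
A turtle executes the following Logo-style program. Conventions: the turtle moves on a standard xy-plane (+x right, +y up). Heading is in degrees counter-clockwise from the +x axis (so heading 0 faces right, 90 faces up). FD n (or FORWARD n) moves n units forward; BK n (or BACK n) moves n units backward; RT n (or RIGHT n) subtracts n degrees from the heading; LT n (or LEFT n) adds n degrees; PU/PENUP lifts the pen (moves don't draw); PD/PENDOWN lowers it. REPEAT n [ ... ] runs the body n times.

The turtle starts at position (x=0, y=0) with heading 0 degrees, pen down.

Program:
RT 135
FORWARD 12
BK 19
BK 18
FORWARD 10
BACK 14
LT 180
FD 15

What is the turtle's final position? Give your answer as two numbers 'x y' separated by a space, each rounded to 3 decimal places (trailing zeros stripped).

Executing turtle program step by step:
Start: pos=(0,0), heading=0, pen down
RT 135: heading 0 -> 225
FD 12: (0,0) -> (-8.485,-8.485) [heading=225, draw]
BK 19: (-8.485,-8.485) -> (4.95,4.95) [heading=225, draw]
BK 18: (4.95,4.95) -> (17.678,17.678) [heading=225, draw]
FD 10: (17.678,17.678) -> (10.607,10.607) [heading=225, draw]
BK 14: (10.607,10.607) -> (20.506,20.506) [heading=225, draw]
LT 180: heading 225 -> 45
FD 15: (20.506,20.506) -> (31.113,31.113) [heading=45, draw]
Final: pos=(31.113,31.113), heading=45, 6 segment(s) drawn

Answer: 31.113 31.113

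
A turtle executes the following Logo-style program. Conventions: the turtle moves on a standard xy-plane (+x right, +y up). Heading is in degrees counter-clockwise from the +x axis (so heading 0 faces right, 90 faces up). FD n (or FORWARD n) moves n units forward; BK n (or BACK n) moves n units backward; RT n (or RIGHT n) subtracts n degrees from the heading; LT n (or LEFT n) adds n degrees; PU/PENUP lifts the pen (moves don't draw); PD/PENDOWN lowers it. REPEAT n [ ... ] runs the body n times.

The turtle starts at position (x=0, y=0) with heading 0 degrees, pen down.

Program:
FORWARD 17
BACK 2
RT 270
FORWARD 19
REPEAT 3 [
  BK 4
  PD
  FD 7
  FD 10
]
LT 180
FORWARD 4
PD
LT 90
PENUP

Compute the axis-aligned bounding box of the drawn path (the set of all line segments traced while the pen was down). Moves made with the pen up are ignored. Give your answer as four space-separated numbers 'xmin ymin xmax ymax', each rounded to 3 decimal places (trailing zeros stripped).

Executing turtle program step by step:
Start: pos=(0,0), heading=0, pen down
FD 17: (0,0) -> (17,0) [heading=0, draw]
BK 2: (17,0) -> (15,0) [heading=0, draw]
RT 270: heading 0 -> 90
FD 19: (15,0) -> (15,19) [heading=90, draw]
REPEAT 3 [
  -- iteration 1/3 --
  BK 4: (15,19) -> (15,15) [heading=90, draw]
  PD: pen down
  FD 7: (15,15) -> (15,22) [heading=90, draw]
  FD 10: (15,22) -> (15,32) [heading=90, draw]
  -- iteration 2/3 --
  BK 4: (15,32) -> (15,28) [heading=90, draw]
  PD: pen down
  FD 7: (15,28) -> (15,35) [heading=90, draw]
  FD 10: (15,35) -> (15,45) [heading=90, draw]
  -- iteration 3/3 --
  BK 4: (15,45) -> (15,41) [heading=90, draw]
  PD: pen down
  FD 7: (15,41) -> (15,48) [heading=90, draw]
  FD 10: (15,48) -> (15,58) [heading=90, draw]
]
LT 180: heading 90 -> 270
FD 4: (15,58) -> (15,54) [heading=270, draw]
PD: pen down
LT 90: heading 270 -> 0
PU: pen up
Final: pos=(15,54), heading=0, 13 segment(s) drawn

Segment endpoints: x in {0, 15, 15, 15, 15, 15, 15, 15, 15, 17}, y in {0, 15, 19, 22, 28, 32, 35, 41, 45, 48, 54, 58}
xmin=0, ymin=0, xmax=17, ymax=58

Answer: 0 0 17 58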